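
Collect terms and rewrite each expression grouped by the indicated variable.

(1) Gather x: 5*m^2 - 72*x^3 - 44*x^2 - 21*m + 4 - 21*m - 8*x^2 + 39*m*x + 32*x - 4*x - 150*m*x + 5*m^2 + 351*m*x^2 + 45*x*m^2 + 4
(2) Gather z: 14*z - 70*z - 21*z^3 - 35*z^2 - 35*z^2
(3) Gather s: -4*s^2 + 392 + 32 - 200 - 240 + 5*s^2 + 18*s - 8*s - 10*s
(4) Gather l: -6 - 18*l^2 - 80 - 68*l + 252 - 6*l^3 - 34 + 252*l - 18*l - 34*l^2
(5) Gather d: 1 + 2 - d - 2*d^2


(1) = 10*m^2 - 42*m - 72*x^3 + x^2*(351*m - 52) + x*(45*m^2 - 111*m + 28) + 8
(2) = -21*z^3 - 70*z^2 - 56*z
(3) = s^2 - 16
(4) = -6*l^3 - 52*l^2 + 166*l + 132
(5) = -2*d^2 - d + 3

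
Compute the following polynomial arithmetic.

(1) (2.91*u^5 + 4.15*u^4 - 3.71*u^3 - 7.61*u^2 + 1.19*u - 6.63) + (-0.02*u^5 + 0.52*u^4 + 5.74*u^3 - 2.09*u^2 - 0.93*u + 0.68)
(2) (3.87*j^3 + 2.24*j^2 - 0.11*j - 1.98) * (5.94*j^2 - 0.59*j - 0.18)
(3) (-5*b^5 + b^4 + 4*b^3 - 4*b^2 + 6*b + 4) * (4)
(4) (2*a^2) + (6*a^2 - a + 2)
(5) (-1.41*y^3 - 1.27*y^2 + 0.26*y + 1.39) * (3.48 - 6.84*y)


(1) = 2.89*u^5 + 4.67*u^4 + 2.03*u^3 - 9.7*u^2 + 0.26*u - 5.95
(2) = 22.9878*j^5 + 11.0223*j^4 - 2.6716*j^3 - 12.0995*j^2 + 1.188*j + 0.3564
(3) = -20*b^5 + 4*b^4 + 16*b^3 - 16*b^2 + 24*b + 16
(4) = 8*a^2 - a + 2
(5) = 9.6444*y^4 + 3.78*y^3 - 6.198*y^2 - 8.6028*y + 4.8372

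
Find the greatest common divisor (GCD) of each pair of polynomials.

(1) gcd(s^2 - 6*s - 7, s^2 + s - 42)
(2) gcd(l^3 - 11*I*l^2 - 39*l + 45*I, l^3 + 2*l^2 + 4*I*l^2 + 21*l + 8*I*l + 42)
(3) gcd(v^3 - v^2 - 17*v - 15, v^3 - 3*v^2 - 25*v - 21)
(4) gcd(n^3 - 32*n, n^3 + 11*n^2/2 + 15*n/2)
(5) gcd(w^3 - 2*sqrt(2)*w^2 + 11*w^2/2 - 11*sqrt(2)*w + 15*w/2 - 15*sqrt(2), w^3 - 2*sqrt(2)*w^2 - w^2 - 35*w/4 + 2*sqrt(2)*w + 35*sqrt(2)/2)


(1) = 1
(2) = gcd((l - 5*I)*(l - 3*I)^2, (l + 2)*(l - 3*I)*(l + 7*I)) = l - 3*I
(3) = v^2 + 4*v + 3
(4) = gcd(n*(n - 4*sqrt(2))*(n + 4*sqrt(2)), n*(n + 5/2)*(n + 3)) = n
(5) = w^2 + w*(5/2 - 2*sqrt(2)) - 5*sqrt(2)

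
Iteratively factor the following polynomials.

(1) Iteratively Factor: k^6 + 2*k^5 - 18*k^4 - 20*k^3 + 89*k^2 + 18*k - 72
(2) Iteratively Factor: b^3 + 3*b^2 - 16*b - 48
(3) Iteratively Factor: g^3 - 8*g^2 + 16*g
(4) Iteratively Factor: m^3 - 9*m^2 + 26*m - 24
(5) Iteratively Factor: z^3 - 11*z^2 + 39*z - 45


(1) = (k - 1)*(k^5 + 3*k^4 - 15*k^3 - 35*k^2 + 54*k + 72) = (k - 1)*(k + 3)*(k^4 - 15*k^2 + 10*k + 24) = (k - 2)*(k - 1)*(k + 3)*(k^3 + 2*k^2 - 11*k - 12) = (k - 2)*(k - 1)*(k + 3)*(k + 4)*(k^2 - 2*k - 3) = (k - 3)*(k - 2)*(k - 1)*(k + 3)*(k + 4)*(k + 1)
(2) = (b - 4)*(b^2 + 7*b + 12) = (b - 4)*(b + 4)*(b + 3)
(3) = (g - 4)*(g^2 - 4*g) = (g - 4)^2*(g)
(4) = (m - 2)*(m^2 - 7*m + 12) = (m - 3)*(m - 2)*(m - 4)
(5) = (z - 3)*(z^2 - 8*z + 15) = (z - 3)^2*(z - 5)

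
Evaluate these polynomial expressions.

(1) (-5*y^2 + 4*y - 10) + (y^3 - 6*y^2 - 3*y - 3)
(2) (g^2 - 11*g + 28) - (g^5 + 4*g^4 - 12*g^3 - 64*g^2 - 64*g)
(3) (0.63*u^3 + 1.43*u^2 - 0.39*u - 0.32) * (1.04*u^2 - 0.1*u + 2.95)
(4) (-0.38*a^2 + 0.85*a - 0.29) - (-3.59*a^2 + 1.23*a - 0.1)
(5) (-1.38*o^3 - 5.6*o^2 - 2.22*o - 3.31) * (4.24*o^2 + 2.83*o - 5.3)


(1) = y^3 - 11*y^2 + y - 13
(2) = -g^5 - 4*g^4 + 12*g^3 + 65*g^2 + 53*g + 28
(3) = 0.6552*u^5 + 1.4242*u^4 + 1.3099*u^3 + 3.9247*u^2 - 1.1185*u - 0.944
(4) = 3.21*a^2 - 0.38*a - 0.19
(5) = -5.8512*o^5 - 27.6494*o^4 - 17.9468*o^3 + 9.363*o^2 + 2.3987*o + 17.543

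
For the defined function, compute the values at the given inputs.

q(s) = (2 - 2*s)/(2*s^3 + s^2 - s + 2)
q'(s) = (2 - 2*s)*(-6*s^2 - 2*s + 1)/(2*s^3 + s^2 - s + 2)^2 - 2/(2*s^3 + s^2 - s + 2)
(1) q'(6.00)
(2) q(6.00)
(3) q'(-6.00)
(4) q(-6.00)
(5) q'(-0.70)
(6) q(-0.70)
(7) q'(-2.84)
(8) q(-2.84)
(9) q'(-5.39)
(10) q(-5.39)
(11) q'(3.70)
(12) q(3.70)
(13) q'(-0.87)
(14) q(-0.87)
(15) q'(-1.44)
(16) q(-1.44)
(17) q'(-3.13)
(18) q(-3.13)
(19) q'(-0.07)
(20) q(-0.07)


(1) = 0.01
(2) = -0.02
(3) = -0.01
(4) = -0.04
(5) = -1.09
(6) = 1.36
(7) = -0.24
(8) = -0.23
(9) = -0.02
(10) = -0.05
(11) = 0.02
(12) = -0.05
(13) = -2.13
(14) = 1.62
(15) = -194.50
(16) = -10.65
(17) = -0.15
(18) = -0.18
(19) = -0.41
(20) = 1.03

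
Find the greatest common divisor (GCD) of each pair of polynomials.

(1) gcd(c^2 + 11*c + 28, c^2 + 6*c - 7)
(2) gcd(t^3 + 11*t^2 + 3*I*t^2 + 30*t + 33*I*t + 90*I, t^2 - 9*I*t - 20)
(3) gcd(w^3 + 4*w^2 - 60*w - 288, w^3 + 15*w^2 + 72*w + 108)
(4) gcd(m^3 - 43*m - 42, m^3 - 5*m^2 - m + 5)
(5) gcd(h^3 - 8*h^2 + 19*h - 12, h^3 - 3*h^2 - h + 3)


(1) = gcd((c + 4)*(c + 7), (c - 1)*(c + 7)) = c + 7
(2) = 1
(3) = gcd((w - 8)*(w + 6)^2, (w + 3)*(w + 6)^2) = w^2 + 12*w + 36
(4) = gcd((m - 7)*(m + 1)*(m + 6), (m - 5)*(m - 1)*(m + 1)) = m + 1
(5) = h^2 - 4*h + 3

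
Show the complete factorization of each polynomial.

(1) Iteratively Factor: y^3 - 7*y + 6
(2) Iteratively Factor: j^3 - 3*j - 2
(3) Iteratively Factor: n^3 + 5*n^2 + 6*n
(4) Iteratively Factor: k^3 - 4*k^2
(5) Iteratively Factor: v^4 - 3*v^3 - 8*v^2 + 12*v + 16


(1) = (y + 3)*(y^2 - 3*y + 2) = (y - 2)*(y + 3)*(y - 1)
(2) = (j + 1)*(j^2 - j - 2) = (j + 1)^2*(j - 2)
(3) = (n)*(n^2 + 5*n + 6) = n*(n + 3)*(n + 2)
(4) = (k)*(k^2 - 4*k) = k^2*(k - 4)
(5) = (v + 2)*(v^3 - 5*v^2 + 2*v + 8) = (v - 2)*(v + 2)*(v^2 - 3*v - 4) = (v - 2)*(v + 1)*(v + 2)*(v - 4)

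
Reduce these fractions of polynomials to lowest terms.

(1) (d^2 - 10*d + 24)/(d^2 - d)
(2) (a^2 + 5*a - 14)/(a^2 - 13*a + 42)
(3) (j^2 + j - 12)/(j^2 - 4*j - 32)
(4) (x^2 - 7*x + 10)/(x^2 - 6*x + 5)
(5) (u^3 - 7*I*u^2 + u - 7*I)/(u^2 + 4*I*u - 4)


(1) = (d^2 - 10*d + 24)/(d^2 - d)
(2) = (a^2 + 5*a - 14)/(a^2 - 13*a + 42)
(3) = (j - 3)/(j - 8)
(4) = (x - 2)/(x - 1)
(5) = (u^3 - 7*I*u^2 + u - 7*I)/(u^2 + 4*I*u - 4)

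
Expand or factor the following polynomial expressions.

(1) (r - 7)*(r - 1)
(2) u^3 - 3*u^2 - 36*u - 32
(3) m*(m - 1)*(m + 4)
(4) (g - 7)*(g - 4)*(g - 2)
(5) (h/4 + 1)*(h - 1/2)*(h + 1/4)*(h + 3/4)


(1) = r^2 - 8*r + 7
(2) = (u - 8)*(u + 1)*(u + 4)
(3) = m^3 + 3*m^2 - 4*m
(4) = g^3 - 13*g^2 + 50*g - 56
(5) = h^4/4 + 9*h^3/8 + 27*h^2/64 - 43*h/128 - 3/32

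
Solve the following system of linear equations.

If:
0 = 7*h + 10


Then:
h = -10/7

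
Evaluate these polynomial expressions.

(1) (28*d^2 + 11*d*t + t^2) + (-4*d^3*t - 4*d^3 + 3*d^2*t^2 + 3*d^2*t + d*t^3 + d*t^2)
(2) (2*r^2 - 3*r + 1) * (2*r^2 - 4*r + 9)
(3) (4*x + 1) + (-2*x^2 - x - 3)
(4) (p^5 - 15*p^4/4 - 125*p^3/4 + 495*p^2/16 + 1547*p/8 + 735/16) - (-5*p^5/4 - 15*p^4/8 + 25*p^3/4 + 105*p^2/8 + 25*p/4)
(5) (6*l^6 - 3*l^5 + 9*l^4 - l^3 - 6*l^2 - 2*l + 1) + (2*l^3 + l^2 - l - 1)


(1) = -4*d^3*t - 4*d^3 + 3*d^2*t^2 + 3*d^2*t + 28*d^2 + d*t^3 + d*t^2 + 11*d*t + t^2
(2) = 4*r^4 - 14*r^3 + 32*r^2 - 31*r + 9
(3) = -2*x^2 + 3*x - 2
(4) = 9*p^5/4 - 15*p^4/8 - 75*p^3/2 + 285*p^2/16 + 1497*p/8 + 735/16
(5) = 6*l^6 - 3*l^5 + 9*l^4 + l^3 - 5*l^2 - 3*l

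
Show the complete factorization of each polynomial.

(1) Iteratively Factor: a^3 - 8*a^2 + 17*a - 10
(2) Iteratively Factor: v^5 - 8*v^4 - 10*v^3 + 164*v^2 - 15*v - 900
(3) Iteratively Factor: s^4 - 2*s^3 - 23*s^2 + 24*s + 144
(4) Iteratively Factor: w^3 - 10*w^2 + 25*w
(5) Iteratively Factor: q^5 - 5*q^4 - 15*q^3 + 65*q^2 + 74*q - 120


(1) = (a - 5)*(a^2 - 3*a + 2) = (a - 5)*(a - 2)*(a - 1)
(2) = (v + 3)*(v^4 - 11*v^3 + 23*v^2 + 95*v - 300) = (v - 4)*(v + 3)*(v^3 - 7*v^2 - 5*v + 75) = (v - 5)*(v - 4)*(v + 3)*(v^2 - 2*v - 15) = (v - 5)^2*(v - 4)*(v + 3)*(v + 3)
(3) = (s + 3)*(s^3 - 5*s^2 - 8*s + 48) = (s + 3)^2*(s^2 - 8*s + 16) = (s - 4)*(s + 3)^2*(s - 4)
(4) = (w - 5)*(w^2 - 5*w) = w*(w - 5)*(w - 5)
(5) = (q + 3)*(q^4 - 8*q^3 + 9*q^2 + 38*q - 40) = (q - 4)*(q + 3)*(q^3 - 4*q^2 - 7*q + 10) = (q - 4)*(q + 2)*(q + 3)*(q^2 - 6*q + 5) = (q - 5)*(q - 4)*(q + 2)*(q + 3)*(q - 1)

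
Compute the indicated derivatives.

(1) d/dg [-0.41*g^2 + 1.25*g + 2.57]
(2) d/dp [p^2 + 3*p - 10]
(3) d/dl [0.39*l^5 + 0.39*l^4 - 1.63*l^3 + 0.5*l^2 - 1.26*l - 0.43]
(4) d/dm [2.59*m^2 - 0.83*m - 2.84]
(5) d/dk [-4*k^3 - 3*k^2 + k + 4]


(1) = 1.25 - 0.82*g
(2) = 2*p + 3
(3) = 1.95*l^4 + 1.56*l^3 - 4.89*l^2 + 1.0*l - 1.26
(4) = 5.18*m - 0.83
(5) = -12*k^2 - 6*k + 1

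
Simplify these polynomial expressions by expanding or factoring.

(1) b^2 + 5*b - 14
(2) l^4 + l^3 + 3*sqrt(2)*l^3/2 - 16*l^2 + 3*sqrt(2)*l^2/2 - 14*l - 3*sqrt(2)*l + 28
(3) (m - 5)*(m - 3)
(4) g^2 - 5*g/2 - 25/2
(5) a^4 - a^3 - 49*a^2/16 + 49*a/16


(1) = (b - 2)*(b + 7)
(2) = (l - 1)*(l + 2)*(l - 2*sqrt(2))*(l + 7*sqrt(2)/2)
(3) = m^2 - 8*m + 15
(4) = (g - 5)*(g + 5/2)
(5) = a*(a - 7/4)*(a - 1)*(a + 7/4)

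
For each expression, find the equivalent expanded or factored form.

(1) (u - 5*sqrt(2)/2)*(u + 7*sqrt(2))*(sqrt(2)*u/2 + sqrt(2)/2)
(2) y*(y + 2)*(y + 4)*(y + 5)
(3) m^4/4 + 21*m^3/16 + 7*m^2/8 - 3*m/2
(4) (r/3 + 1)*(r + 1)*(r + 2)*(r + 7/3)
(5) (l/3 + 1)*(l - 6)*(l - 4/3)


(1) = sqrt(2)*u^3/2 + sqrt(2)*u^2/2 + 9*u^2/2 - 35*sqrt(2)*u/2 + 9*u/2 - 35*sqrt(2)/2
(2) = y^4 + 11*y^3 + 38*y^2 + 40*y
(3) = m*(m/4 + 1)*(m - 3/4)*(m + 2)
(4) = r^4/3 + 25*r^3/9 + 25*r^2/3 + 95*r/9 + 14/3
(5) = l^3/3 - 13*l^2/9 - 14*l/3 + 8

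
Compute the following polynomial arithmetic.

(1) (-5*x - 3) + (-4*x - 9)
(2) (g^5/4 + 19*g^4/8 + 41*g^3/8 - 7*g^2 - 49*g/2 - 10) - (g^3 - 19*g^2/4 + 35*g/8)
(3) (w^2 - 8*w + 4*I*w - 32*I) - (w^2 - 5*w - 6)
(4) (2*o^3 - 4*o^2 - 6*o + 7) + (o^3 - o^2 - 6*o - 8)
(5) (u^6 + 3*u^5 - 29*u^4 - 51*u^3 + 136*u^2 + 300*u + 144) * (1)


(1) = -9*x - 12
(2) = g^5/4 + 19*g^4/8 + 33*g^3/8 - 9*g^2/4 - 231*g/8 - 10
(3) = -3*w + 4*I*w + 6 - 32*I
(4) = 3*o^3 - 5*o^2 - 12*o - 1
(5) = u^6 + 3*u^5 - 29*u^4 - 51*u^3 + 136*u^2 + 300*u + 144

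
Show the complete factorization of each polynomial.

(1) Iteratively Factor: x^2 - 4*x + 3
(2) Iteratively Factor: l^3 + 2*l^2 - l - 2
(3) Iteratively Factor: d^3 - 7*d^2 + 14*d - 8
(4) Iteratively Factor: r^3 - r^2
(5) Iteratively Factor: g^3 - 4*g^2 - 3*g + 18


(1) = (x - 3)*(x - 1)
(2) = (l - 1)*(l^2 + 3*l + 2) = (l - 1)*(l + 1)*(l + 2)
(3) = (d - 2)*(d^2 - 5*d + 4) = (d - 4)*(d - 2)*(d - 1)
(4) = (r)*(r^2 - r) = r^2*(r - 1)
(5) = (g - 3)*(g^2 - g - 6) = (g - 3)^2*(g + 2)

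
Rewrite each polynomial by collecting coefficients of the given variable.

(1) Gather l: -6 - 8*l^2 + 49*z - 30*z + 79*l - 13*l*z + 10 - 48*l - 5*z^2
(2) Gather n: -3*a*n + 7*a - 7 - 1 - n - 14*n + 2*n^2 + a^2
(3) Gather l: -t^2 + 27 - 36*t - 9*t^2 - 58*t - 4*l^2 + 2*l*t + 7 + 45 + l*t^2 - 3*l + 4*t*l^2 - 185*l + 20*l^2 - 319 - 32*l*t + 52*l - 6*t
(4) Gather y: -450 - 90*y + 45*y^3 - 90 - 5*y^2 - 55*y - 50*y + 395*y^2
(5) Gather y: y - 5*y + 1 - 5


(1) = -8*l^2 + l*(31 - 13*z) - 5*z^2 + 19*z + 4
(2) = a^2 + 7*a + 2*n^2 + n*(-3*a - 15) - 8
(3) = l^2*(4*t + 16) + l*(t^2 - 30*t - 136) - 10*t^2 - 100*t - 240
(4) = 45*y^3 + 390*y^2 - 195*y - 540
(5) = -4*y - 4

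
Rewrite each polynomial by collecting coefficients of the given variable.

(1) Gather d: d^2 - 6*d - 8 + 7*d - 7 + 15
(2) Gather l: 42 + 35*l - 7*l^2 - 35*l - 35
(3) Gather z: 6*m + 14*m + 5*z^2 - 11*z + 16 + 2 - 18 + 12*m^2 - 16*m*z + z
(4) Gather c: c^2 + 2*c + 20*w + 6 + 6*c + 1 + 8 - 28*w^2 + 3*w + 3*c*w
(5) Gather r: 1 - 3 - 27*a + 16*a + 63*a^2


(1) = d^2 + d
(2) = 7 - 7*l^2
(3) = 12*m^2 + 20*m + 5*z^2 + z*(-16*m - 10)
(4) = c^2 + c*(3*w + 8) - 28*w^2 + 23*w + 15
(5) = 63*a^2 - 11*a - 2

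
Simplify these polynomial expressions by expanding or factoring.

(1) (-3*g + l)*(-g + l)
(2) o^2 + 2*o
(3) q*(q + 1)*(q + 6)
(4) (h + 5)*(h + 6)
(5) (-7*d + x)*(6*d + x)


(1) = 3*g^2 - 4*g*l + l^2
(2) = o*(o + 2)
(3) = q^3 + 7*q^2 + 6*q
(4) = h^2 + 11*h + 30
(5) = -42*d^2 - d*x + x^2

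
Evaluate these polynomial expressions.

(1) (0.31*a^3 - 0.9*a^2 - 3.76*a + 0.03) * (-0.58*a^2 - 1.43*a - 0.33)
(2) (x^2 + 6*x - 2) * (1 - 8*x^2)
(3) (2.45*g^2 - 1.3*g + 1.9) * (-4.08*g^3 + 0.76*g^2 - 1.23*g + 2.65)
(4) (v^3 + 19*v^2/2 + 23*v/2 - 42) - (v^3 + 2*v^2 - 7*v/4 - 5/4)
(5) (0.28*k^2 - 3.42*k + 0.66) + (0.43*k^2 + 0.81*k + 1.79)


(1) = -0.1798*a^5 + 0.0787*a^4 + 3.3655*a^3 + 5.6564*a^2 + 1.1979*a - 0.0099
(2) = -8*x^4 - 48*x^3 + 17*x^2 + 6*x - 2
(3) = -9.996*g^5 + 7.166*g^4 - 11.7535*g^3 + 9.5355*g^2 - 5.782*g + 5.035
(4) = 15*v^2/2 + 53*v/4 - 163/4
(5) = 0.71*k^2 - 2.61*k + 2.45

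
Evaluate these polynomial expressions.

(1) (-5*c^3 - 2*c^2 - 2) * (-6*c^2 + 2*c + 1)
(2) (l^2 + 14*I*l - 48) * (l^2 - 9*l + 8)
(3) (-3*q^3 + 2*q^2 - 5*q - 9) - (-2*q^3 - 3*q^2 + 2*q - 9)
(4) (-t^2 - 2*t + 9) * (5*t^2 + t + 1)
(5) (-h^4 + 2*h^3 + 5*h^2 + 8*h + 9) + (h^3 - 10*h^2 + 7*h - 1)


(1) = 30*c^5 + 2*c^4 - 9*c^3 + 10*c^2 - 4*c - 2
(2) = l^4 - 9*l^3 + 14*I*l^3 - 40*l^2 - 126*I*l^2 + 432*l + 112*I*l - 384
(3) = -q^3 + 5*q^2 - 7*q
(4) = -5*t^4 - 11*t^3 + 42*t^2 + 7*t + 9
(5) = -h^4 + 3*h^3 - 5*h^2 + 15*h + 8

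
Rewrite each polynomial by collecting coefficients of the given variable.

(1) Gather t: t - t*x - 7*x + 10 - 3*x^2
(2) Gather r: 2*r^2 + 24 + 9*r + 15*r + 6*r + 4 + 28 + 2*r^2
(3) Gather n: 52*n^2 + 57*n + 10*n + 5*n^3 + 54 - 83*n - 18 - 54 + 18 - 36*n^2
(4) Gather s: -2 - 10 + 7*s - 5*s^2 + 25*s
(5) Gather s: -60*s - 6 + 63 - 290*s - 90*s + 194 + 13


(1) = t*(1 - x) - 3*x^2 - 7*x + 10
(2) = 4*r^2 + 30*r + 56
(3) = 5*n^3 + 16*n^2 - 16*n
(4) = -5*s^2 + 32*s - 12
(5) = 264 - 440*s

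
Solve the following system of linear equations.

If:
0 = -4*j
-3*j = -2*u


Then:
j = 0
u = 0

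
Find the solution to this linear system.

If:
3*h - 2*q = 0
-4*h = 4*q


Then:
h = 0
q = 0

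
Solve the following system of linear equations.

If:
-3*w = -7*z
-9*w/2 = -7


Then:
w = 14/9
z = 2/3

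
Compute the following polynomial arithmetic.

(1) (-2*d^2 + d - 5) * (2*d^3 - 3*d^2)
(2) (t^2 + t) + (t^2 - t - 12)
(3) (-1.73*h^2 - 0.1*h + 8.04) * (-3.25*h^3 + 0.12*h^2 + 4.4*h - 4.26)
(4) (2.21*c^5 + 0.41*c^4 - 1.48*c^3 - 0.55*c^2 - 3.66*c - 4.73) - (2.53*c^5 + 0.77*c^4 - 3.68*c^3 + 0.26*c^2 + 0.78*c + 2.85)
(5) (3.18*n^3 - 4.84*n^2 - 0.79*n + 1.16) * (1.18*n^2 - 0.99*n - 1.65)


(1) = -4*d^5 + 8*d^4 - 13*d^3 + 15*d^2
(2) = 2*t^2 - 12
(3) = 5.6225*h^5 + 0.1174*h^4 - 33.754*h^3 + 7.8946*h^2 + 35.802*h - 34.2504
(4) = -0.32*c^5 - 0.36*c^4 + 2.2*c^3 - 0.81*c^2 - 4.44*c - 7.58
(5) = 3.7524*n^5 - 8.8594*n^4 - 1.3876*n^3 + 10.1369*n^2 + 0.1551*n - 1.914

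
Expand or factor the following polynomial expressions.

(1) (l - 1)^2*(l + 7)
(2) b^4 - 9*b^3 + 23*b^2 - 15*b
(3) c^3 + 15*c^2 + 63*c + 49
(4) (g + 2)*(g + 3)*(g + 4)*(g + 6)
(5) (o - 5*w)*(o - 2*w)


(1) = l^3 + 5*l^2 - 13*l + 7
(2) = b*(b - 5)*(b - 3)*(b - 1)
(3) = (c + 1)*(c + 7)^2
(4) = g^4 + 15*g^3 + 80*g^2 + 180*g + 144
(5) = o^2 - 7*o*w + 10*w^2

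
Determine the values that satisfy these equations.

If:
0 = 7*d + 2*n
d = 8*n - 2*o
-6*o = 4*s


Then:
d = 4*s/87
n = -14*s/87
o = -2*s/3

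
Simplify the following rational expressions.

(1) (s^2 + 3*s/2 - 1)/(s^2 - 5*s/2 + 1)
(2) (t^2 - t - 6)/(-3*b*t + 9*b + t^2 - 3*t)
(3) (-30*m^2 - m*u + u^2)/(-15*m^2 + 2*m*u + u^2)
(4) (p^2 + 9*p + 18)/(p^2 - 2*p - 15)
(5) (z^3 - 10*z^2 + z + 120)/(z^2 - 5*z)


(1) = (s + 2)/(s - 2)
(2) = (t + 2)/(-3*b + t)
(3) = (-6*m + u)/(-3*m + u)
(4) = (p + 6)/(p - 5)
(5) = (z^2 - 5*z - 24)/z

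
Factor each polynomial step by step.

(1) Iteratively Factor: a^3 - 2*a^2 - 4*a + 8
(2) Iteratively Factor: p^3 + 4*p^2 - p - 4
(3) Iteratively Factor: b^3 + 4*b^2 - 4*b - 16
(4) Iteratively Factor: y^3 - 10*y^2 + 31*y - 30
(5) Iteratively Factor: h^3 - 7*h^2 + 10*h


(1) = (a - 2)*(a^2 - 4) = (a - 2)^2*(a + 2)
(2) = (p + 1)*(p^2 + 3*p - 4) = (p - 1)*(p + 1)*(p + 4)
(3) = (b + 4)*(b^2 - 4) = (b + 2)*(b + 4)*(b - 2)
(4) = (y - 5)*(y^2 - 5*y + 6) = (y - 5)*(y - 3)*(y - 2)
(5) = (h)*(h^2 - 7*h + 10) = h*(h - 5)*(h - 2)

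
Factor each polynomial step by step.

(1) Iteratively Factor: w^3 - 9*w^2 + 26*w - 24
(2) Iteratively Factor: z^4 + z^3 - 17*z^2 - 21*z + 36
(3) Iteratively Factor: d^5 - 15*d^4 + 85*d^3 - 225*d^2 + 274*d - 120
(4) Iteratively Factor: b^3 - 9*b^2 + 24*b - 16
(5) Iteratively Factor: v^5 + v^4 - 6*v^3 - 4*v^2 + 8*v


(1) = (w - 4)*(w^2 - 5*w + 6) = (w - 4)*(w - 3)*(w - 2)
(2) = (z + 3)*(z^3 - 2*z^2 - 11*z + 12) = (z - 4)*(z + 3)*(z^2 + 2*z - 3) = (z - 4)*(z + 3)^2*(z - 1)
(3) = (d - 4)*(d^4 - 11*d^3 + 41*d^2 - 61*d + 30) = (d - 5)*(d - 4)*(d^3 - 6*d^2 + 11*d - 6) = (d - 5)*(d - 4)*(d - 3)*(d^2 - 3*d + 2) = (d - 5)*(d - 4)*(d - 3)*(d - 1)*(d - 2)
(4) = (b - 1)*(b^2 - 8*b + 16) = (b - 4)*(b - 1)*(b - 4)
(5) = (v - 1)*(v^4 + 2*v^3 - 4*v^2 - 8*v) = (v - 1)*(v + 2)*(v^3 - 4*v) = (v - 1)*(v + 2)^2*(v^2 - 2*v) = (v - 2)*(v - 1)*(v + 2)^2*(v)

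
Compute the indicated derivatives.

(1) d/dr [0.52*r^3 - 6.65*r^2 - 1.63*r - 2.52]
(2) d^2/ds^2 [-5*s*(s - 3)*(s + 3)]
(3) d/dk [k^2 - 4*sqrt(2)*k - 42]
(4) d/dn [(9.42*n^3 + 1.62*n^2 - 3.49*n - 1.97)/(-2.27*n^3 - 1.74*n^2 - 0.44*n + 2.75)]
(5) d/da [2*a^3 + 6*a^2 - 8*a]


(1) = 1.56*r^2 - 13.3*r - 1.63
(2) = -30*s
(3) = 2*k - 4*sqrt(2)
(4) = (-12.7134*n^4 - 24.1342*n^3 + 57.5139*n^2 + 2.0544*n - 10.4643)/(5.1529*n^6 + 7.8996*n^5 + 5.0252*n^4 - 10.9538*n^3 - 9.3764*n^2 - 2.42*n + 7.5625)
(5) = 6*a^2 + 12*a - 8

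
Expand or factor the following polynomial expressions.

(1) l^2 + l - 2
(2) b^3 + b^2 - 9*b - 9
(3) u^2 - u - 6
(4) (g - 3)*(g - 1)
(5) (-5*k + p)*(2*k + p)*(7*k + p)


(1) = (l - 1)*(l + 2)
(2) = (b - 3)*(b + 1)*(b + 3)
(3) = (u - 3)*(u + 2)
(4) = g^2 - 4*g + 3
(5) = -70*k^3 - 31*k^2*p + 4*k*p^2 + p^3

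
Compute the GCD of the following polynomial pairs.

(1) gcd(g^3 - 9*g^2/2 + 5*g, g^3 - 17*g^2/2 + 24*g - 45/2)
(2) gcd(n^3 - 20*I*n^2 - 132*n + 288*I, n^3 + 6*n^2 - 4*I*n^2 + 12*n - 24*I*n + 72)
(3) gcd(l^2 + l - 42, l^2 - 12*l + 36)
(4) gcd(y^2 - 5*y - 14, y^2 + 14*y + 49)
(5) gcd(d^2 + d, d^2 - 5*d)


(1) = gcd(g*(g - 5/2)*(g - 2), (g - 3)^2*(g - 5/2)) = g - 5/2
(2) = gcd((n - 8*I)*(n - 6*I)^2, (n + 6)*(n - 6*I)*(n + 2*I)) = n - 6*I
(3) = l - 6
(4) = gcd((y - 7)*(y + 2), (y + 7)^2) = 1
(5) = gcd(d*(d + 1), d*(d - 5)) = d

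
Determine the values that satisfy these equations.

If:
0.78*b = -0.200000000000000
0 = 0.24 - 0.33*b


Then:
No Solution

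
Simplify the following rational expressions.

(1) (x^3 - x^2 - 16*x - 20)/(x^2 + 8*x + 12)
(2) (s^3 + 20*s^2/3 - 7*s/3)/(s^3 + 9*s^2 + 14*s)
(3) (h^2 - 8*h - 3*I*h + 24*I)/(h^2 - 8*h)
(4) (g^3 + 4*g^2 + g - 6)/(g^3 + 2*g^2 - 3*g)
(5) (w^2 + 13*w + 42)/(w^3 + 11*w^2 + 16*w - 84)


(1) = (x^2 - 3*x - 10)/(x + 6)
(2) = (3*s - 1)/(3*s + 6)
(3) = (h - 3*I)/h
(4) = (g + 2)/g
(5) = 1/(w - 2)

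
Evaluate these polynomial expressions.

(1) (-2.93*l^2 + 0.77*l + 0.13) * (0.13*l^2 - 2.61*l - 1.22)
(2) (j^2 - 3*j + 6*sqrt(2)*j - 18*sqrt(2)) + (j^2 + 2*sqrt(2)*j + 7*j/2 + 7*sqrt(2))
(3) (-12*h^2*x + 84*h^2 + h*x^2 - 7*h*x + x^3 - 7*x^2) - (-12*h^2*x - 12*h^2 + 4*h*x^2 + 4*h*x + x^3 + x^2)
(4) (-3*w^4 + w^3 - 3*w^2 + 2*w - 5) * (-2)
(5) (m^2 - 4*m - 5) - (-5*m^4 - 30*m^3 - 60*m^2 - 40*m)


(1) = -0.3809*l^4 + 7.7474*l^3 + 1.5818*l^2 - 1.2787*l - 0.1586
(2) = 2*j^2 + j/2 + 8*sqrt(2)*j - 11*sqrt(2)
(3) = 96*h^2 - 3*h*x^2 - 11*h*x - 8*x^2
(4) = 6*w^4 - 2*w^3 + 6*w^2 - 4*w + 10
(5) = 5*m^4 + 30*m^3 + 61*m^2 + 36*m - 5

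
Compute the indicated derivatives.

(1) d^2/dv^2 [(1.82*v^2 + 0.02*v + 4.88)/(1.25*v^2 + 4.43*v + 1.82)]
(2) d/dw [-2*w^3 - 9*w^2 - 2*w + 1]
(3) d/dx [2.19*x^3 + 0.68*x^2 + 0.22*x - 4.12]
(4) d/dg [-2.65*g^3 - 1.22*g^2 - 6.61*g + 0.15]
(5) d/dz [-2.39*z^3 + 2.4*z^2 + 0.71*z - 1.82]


(1) = (-20.094*v^3 + 20.907*v^2 + 161.865*v + 181.069656)/(1.953125*v^6 + 20.765625*v^5 + 82.124625*v^4 + 147.407807*v^3 + 119.573454*v^2 + 44.021796*v + 6.028568)
(2) = -6*w^2 - 18*w - 2
(3) = 6.57*x^2 + 1.36*x + 0.22
(4) = -7.95*g^2 - 2.44*g - 6.61
(5) = -7.17*z^2 + 4.8*z + 0.71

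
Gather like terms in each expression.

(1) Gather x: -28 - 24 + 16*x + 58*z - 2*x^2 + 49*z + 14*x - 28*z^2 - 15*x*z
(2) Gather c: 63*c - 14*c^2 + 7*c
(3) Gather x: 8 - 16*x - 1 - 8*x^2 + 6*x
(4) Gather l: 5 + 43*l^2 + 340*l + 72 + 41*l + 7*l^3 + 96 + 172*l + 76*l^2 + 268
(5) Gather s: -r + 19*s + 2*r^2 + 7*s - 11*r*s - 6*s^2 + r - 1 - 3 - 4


(1) = -2*x^2 + x*(30 - 15*z) - 28*z^2 + 107*z - 52
(2) = -14*c^2 + 70*c
(3) = -8*x^2 - 10*x + 7
(4) = 7*l^3 + 119*l^2 + 553*l + 441
(5) = 2*r^2 - 6*s^2 + s*(26 - 11*r) - 8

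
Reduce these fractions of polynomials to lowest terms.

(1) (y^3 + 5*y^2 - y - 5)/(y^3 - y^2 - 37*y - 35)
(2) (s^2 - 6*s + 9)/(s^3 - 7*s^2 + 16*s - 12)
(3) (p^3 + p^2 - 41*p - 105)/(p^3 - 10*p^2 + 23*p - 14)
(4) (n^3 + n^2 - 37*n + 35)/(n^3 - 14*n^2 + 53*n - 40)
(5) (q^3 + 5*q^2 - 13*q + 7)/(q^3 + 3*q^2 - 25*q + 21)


(1) = (y - 1)/(y - 7)
(2) = (s - 3)/(s^2 - 4*s + 4)
(3) = (p^2 + 8*p + 15)/(p^2 - 3*p + 2)
(4) = (n + 7)/(n - 8)
(5) = (q - 1)/(q - 3)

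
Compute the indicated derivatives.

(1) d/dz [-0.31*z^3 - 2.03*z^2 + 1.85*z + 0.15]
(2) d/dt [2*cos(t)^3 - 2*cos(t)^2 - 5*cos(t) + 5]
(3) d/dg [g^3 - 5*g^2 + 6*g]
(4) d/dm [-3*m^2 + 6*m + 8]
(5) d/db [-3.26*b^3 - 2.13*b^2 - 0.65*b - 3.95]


(1) = -0.93*z^2 - 4.06*z + 1.85
(2) = (-6*cos(t)^2 + 4*cos(t) + 5)*sin(t)
(3) = 3*g^2 - 10*g + 6
(4) = 6 - 6*m
(5) = -9.78*b^2 - 4.26*b - 0.65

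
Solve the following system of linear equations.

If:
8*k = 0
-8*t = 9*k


Then:
k = 0
t = 0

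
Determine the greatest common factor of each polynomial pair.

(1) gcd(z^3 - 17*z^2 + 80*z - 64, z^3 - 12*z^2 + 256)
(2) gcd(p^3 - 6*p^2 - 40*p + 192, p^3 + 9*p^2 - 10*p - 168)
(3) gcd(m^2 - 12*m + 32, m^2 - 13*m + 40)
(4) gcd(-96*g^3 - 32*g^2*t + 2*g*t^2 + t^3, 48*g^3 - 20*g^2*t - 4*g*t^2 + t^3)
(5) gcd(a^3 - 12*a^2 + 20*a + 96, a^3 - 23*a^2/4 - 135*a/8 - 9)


(1) = z^2 - 16*z + 64
(2) = gcd((p - 8)*(p - 4)*(p + 6), (p - 4)*(p + 6)*(p + 7)) = p^2 + 2*p - 24
(3) = gcd((m - 8)*(m - 4), (m - 8)*(m - 5)) = m - 8
(4) = -24*g^2 - 2*g*t + t^2
(5) = gcd((a - 8)*(a - 6)*(a + 2), (a - 8)*(a + 3/4)*(a + 3/2)) = a - 8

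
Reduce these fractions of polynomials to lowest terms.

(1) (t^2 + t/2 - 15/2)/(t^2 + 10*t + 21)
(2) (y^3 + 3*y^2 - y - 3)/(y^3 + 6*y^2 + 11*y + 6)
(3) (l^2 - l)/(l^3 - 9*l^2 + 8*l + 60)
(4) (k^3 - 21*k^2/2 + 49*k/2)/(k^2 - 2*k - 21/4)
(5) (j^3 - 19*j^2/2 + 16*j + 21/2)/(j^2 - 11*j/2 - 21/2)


(1) = (2*t - 5)/(2*t + 14)
(2) = (y - 1)/(y + 2)
(3) = (l^2 - l)/(l^3 - 9*l^2 + 8*l + 60)
(4) = (2*k^2 - 14*k)/(2*k + 3)
(5) = (2*j^2 - 5*j - 3)/(2*j + 3)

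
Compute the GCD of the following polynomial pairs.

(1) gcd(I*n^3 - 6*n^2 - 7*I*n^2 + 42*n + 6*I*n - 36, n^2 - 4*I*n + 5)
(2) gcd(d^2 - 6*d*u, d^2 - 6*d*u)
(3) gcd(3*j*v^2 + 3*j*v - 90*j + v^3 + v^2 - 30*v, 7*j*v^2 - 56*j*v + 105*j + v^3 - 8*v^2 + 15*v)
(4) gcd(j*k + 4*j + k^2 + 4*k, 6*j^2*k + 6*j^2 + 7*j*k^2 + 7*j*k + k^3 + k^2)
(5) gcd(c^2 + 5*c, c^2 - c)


(1) = 1
(2) = gcd(d*(d - 6*u), d*(d - 6*u)) = -d^2 + 6*d*u
(3) = gcd((3*j + v)*(v - 5)*(v + 6), (7*j + v)*(v - 5)*(v - 3)) = v - 5
(4) = j + k
(5) = c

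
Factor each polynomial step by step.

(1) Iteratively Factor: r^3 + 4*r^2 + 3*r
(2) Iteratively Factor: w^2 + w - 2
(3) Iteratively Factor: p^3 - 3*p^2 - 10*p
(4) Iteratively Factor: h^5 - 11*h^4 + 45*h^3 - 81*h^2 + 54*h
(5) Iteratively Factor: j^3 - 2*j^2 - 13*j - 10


(1) = (r)*(r^2 + 4*r + 3) = r*(r + 3)*(r + 1)
(2) = (w + 2)*(w - 1)
(3) = (p)*(p^2 - 3*p - 10) = p*(p - 5)*(p + 2)
(4) = (h - 3)*(h^4 - 8*h^3 + 21*h^2 - 18*h) = (h - 3)^2*(h^3 - 5*h^2 + 6*h) = h*(h - 3)^2*(h^2 - 5*h + 6) = h*(h - 3)^2*(h - 2)*(h - 3)
(5) = (j - 5)*(j^2 + 3*j + 2) = (j - 5)*(j + 1)*(j + 2)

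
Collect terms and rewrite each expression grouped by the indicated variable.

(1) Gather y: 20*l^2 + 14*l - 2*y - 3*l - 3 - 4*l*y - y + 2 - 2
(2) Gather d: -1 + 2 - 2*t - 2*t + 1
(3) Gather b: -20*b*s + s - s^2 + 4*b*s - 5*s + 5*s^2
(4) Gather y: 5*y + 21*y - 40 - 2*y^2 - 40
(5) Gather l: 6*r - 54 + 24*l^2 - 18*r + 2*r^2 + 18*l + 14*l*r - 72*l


(1) = 20*l^2 + 11*l + y*(-4*l - 3) - 3
(2) = 2 - 4*t
(3) = -16*b*s + 4*s^2 - 4*s
(4) = -2*y^2 + 26*y - 80
(5) = 24*l^2 + l*(14*r - 54) + 2*r^2 - 12*r - 54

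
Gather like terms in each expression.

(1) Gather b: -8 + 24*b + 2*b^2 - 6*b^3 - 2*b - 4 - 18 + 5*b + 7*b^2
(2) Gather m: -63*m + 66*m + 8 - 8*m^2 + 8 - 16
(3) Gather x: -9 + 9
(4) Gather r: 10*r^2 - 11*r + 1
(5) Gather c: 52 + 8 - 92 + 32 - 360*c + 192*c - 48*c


(1) = -6*b^3 + 9*b^2 + 27*b - 30
(2) = -8*m^2 + 3*m
(3) = 0
(4) = 10*r^2 - 11*r + 1
(5) = -216*c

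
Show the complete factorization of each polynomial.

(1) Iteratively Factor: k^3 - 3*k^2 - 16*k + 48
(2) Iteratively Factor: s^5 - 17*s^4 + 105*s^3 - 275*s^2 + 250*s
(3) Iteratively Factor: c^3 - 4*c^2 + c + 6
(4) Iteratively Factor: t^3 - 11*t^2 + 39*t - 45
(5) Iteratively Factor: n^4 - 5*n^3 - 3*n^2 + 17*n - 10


(1) = (k + 4)*(k^2 - 7*k + 12) = (k - 3)*(k + 4)*(k - 4)
(2) = (s - 5)*(s^4 - 12*s^3 + 45*s^2 - 50*s) = (s - 5)^2*(s^3 - 7*s^2 + 10*s) = (s - 5)^2*(s - 2)*(s^2 - 5*s) = (s - 5)^3*(s - 2)*(s)
(3) = (c - 3)*(c^2 - c - 2) = (c - 3)*(c + 1)*(c - 2)
(4) = (t - 5)*(t^2 - 6*t + 9) = (t - 5)*(t - 3)*(t - 3)
(5) = (n - 1)*(n^3 - 4*n^2 - 7*n + 10) = (n - 5)*(n - 1)*(n^2 + n - 2) = (n - 5)*(n - 1)*(n + 2)*(n - 1)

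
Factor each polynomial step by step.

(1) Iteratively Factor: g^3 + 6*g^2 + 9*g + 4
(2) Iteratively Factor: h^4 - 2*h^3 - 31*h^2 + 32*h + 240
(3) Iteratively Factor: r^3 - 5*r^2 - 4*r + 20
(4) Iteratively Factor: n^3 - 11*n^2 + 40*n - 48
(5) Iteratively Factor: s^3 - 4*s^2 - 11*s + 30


(1) = (g + 1)*(g^2 + 5*g + 4) = (g + 1)^2*(g + 4)
(2) = (h + 3)*(h^3 - 5*h^2 - 16*h + 80) = (h - 4)*(h + 3)*(h^2 - h - 20) = (h - 4)*(h + 3)*(h + 4)*(h - 5)
(3) = (r + 2)*(r^2 - 7*r + 10) = (r - 2)*(r + 2)*(r - 5)
(4) = (n - 4)*(n^2 - 7*n + 12) = (n - 4)*(n - 3)*(n - 4)
(5) = (s - 5)*(s^2 + s - 6) = (s - 5)*(s - 2)*(s + 3)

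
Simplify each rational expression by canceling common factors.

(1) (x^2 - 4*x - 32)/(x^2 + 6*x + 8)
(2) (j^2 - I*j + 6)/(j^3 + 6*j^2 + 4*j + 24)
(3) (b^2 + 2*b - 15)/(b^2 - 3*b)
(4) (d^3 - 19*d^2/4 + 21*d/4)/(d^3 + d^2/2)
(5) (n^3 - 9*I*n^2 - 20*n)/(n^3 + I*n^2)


(1) = (x - 8)/(x + 2)
(2) = (j - 3*I)/(j^2 + j*(6 - 2*I) - 12*I)
(3) = (b + 5)/b
(4) = (4*d^2 - 19*d + 21)/(4*d^2 + 2*d)
(5) = (n^2 - 9*I*n - 20)/(n^2 + I*n)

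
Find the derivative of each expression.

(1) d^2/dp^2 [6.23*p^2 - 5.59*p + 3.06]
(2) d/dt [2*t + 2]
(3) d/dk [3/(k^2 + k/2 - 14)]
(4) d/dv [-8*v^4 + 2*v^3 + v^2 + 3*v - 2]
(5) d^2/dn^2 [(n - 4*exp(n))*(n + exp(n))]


(1) = 12.4600000000000
(2) = 2
(3) = 6*(-4*k - 1)/(2*k^2 + k - 28)^2
(4) = -32*v^3 + 6*v^2 + 2*v + 3
(5) = -3*n*exp(n) - 16*exp(2*n) - 6*exp(n) + 2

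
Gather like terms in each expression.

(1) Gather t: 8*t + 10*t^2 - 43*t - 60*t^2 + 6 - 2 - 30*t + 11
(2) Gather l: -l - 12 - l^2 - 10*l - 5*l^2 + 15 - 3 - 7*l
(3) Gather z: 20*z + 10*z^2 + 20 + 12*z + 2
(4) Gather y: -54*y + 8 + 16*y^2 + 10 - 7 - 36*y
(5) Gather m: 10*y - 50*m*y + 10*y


(1) = -50*t^2 - 65*t + 15
(2) = -6*l^2 - 18*l
(3) = 10*z^2 + 32*z + 22
(4) = 16*y^2 - 90*y + 11
(5) = -50*m*y + 20*y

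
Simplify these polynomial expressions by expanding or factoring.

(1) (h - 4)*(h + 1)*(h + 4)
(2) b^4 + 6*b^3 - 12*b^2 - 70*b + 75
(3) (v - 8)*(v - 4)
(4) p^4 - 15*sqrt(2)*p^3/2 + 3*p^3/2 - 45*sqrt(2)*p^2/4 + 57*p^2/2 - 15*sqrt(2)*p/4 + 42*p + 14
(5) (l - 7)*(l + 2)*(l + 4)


(1) = h^3 + h^2 - 16*h - 16
(2) = (b - 3)*(b - 1)*(b + 5)^2
(3) = v^2 - 12*v + 32
(4) = (p + 1/2)*(p + 1)*(p - 4*sqrt(2))*(p - 7*sqrt(2)/2)
(5) = l^3 - l^2 - 34*l - 56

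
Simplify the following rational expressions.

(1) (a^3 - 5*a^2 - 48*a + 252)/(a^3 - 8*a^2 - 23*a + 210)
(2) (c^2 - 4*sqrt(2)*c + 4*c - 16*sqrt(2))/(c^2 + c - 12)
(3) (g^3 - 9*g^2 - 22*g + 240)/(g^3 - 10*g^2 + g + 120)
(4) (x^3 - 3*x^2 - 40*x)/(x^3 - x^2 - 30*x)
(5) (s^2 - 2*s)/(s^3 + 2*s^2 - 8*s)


(1) = (a^2 + a - 42)/(a^2 - 2*a - 35)
(2) = (c - 4*sqrt(2))/(c - 3)
(3) = (g^2 - g - 30)/(g^2 - 2*g - 15)
(4) = (x - 8)/(x - 6)
(5) = 1/(s + 4)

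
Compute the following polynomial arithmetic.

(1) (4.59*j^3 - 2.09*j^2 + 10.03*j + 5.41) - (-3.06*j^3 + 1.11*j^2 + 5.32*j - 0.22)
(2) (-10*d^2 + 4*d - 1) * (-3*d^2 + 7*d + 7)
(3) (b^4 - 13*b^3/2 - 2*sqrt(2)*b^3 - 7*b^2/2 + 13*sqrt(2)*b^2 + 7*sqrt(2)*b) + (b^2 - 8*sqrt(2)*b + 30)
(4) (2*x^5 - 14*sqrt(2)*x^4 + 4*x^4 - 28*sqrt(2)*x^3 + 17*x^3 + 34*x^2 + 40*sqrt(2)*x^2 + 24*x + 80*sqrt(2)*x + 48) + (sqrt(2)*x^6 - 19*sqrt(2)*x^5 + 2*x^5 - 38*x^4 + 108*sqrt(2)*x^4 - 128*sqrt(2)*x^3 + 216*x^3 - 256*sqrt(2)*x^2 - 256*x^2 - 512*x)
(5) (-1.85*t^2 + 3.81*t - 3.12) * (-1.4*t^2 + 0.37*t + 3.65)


(1) = 7.65*j^3 - 3.2*j^2 + 4.71*j + 5.63
(2) = 30*d^4 - 82*d^3 - 39*d^2 + 21*d - 7
(3) = b^4 - 13*b^3/2 - 2*sqrt(2)*b^3 - 5*b^2/2 + 13*sqrt(2)*b^2 - sqrt(2)*b + 30
(4) = sqrt(2)*x^6 - 19*sqrt(2)*x^5 + 4*x^5 - 34*x^4 + 94*sqrt(2)*x^4 - 156*sqrt(2)*x^3 + 233*x^3 - 216*sqrt(2)*x^2 - 222*x^2 - 488*x + 80*sqrt(2)*x + 48
(5) = 2.59*t^4 - 6.0185*t^3 - 0.9748*t^2 + 12.7521*t - 11.388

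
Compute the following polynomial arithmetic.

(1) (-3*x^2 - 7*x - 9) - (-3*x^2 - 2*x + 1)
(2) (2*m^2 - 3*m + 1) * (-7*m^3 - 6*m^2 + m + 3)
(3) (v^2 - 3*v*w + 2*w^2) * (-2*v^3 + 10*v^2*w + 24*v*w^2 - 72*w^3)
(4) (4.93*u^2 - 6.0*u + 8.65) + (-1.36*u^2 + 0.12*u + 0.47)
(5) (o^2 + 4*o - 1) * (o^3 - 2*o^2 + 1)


(1) = -5*x - 10
(2) = -14*m^5 + 9*m^4 + 13*m^3 - 3*m^2 - 8*m + 3
(3) = -2*v^5 + 16*v^4*w - 10*v^3*w^2 - 124*v^2*w^3 + 264*v*w^4 - 144*w^5
(4) = 3.57*u^2 - 5.88*u + 9.12
(5) = o^5 + 2*o^4 - 9*o^3 + 3*o^2 + 4*o - 1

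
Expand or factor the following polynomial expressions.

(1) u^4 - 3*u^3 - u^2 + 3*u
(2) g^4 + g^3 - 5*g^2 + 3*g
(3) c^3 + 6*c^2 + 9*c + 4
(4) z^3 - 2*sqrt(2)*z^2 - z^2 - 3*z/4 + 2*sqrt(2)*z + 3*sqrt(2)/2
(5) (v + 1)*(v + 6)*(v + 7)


(1) = u*(u - 3)*(u - 1)*(u + 1)
(2) = g*(g - 1)^2*(g + 3)
(3) = (c + 1)^2*(c + 4)
(4) = (z - 3/2)*(z + 1/2)*(z - 2*sqrt(2))
(5) = v^3 + 14*v^2 + 55*v + 42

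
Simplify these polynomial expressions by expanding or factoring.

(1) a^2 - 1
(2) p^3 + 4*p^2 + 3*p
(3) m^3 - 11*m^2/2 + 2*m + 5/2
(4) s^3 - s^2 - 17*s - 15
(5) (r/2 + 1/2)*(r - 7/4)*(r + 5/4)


(1) = (a - 1)*(a + 1)
(2) = p*(p + 1)*(p + 3)
(3) = (m - 5)*(m - 1)*(m + 1/2)
(4) = (s - 5)*(s + 1)*(s + 3)
(5) = r^3/2 + r^2/4 - 43*r/32 - 35/32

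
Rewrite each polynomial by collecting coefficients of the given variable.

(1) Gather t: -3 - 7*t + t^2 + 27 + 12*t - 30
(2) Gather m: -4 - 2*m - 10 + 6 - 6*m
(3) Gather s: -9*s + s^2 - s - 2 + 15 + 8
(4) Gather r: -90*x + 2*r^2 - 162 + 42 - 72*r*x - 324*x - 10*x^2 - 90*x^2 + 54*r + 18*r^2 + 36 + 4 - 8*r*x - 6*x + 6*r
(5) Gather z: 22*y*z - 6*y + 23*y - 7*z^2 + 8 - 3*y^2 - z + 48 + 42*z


(1) = t^2 + 5*t - 6
(2) = -8*m - 8
(3) = s^2 - 10*s + 21
(4) = 20*r^2 + r*(60 - 80*x) - 100*x^2 - 420*x - 80
(5) = -3*y^2 + 17*y - 7*z^2 + z*(22*y + 41) + 56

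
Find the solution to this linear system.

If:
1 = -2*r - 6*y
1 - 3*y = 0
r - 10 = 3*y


Then:
No Solution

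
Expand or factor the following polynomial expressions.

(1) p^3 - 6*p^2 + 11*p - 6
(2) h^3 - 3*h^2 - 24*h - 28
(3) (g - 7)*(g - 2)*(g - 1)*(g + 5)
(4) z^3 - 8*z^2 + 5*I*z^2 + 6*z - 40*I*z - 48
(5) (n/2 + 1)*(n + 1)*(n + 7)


(1) = (p - 3)*(p - 2)*(p - 1)
(2) = (h - 7)*(h + 2)^2
(3) = g^4 - 5*g^3 - 27*g^2 + 101*g - 70
(4) = (z - 8)*(z - I)*(z + 6*I)
(5) = n^3/2 + 5*n^2 + 23*n/2 + 7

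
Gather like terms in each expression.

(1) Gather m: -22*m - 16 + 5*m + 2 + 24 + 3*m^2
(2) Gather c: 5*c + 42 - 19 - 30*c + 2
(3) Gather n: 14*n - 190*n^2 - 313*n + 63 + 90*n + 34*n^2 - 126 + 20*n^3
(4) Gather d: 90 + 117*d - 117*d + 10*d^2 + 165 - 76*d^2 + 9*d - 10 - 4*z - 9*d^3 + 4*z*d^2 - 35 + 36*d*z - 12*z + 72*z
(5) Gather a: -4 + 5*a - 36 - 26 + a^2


(1) = 3*m^2 - 17*m + 10
(2) = 25 - 25*c
(3) = 20*n^3 - 156*n^2 - 209*n - 63
(4) = -9*d^3 + d^2*(4*z - 66) + d*(36*z + 9) + 56*z + 210
(5) = a^2 + 5*a - 66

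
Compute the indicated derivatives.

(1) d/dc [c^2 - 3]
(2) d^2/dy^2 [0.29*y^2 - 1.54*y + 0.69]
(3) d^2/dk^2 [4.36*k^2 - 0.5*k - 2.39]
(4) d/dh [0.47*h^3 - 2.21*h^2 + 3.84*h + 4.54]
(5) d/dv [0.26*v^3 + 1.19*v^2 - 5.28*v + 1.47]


(1) = 2*c
(2) = 0.580000000000000
(3) = 8.72000000000000
(4) = 1.41*h^2 - 4.42*h + 3.84
(5) = 0.78*v^2 + 2.38*v - 5.28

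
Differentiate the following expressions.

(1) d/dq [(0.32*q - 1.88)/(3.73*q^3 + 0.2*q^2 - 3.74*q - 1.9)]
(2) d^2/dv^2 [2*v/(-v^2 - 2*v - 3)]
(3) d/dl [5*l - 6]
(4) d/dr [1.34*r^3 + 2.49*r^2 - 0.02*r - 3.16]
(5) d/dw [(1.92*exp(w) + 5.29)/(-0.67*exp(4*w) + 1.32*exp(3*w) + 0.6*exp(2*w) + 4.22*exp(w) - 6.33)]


(1) = (-2.3872*q^3 + 20.9732*q^2 + 0.752*q - 7.6392)/(13.9129*q^6 + 1.492*q^5 - 27.8604*q^4 - 15.67*q^3 + 13.2276*q^2 + 14.212*q + 3.61)
(2) = 4*(-4*v*(v + 1)^2 + (3*v + 2)*(v^2 + 2*v + 3))/(v^2 + 2*v + 3)^3
(3) = 5
(4) = 4.02*r^2 + 4.98*r - 0.02
(5) = (3.8592*exp(4*w) + 9.1084*exp(3*w) - 22.1004*exp(2*w) - 6.348*exp(w) - 34.4774)*exp(w)/(0.4489*exp(8*w) - 1.7688*exp(7*w) + 0.9384*exp(6*w) - 4.0708*exp(5*w) + 19.983*exp(4*w) - 11.6472*exp(3*w) + 10.2124*exp(2*w) - 53.4252*exp(w) + 40.0689)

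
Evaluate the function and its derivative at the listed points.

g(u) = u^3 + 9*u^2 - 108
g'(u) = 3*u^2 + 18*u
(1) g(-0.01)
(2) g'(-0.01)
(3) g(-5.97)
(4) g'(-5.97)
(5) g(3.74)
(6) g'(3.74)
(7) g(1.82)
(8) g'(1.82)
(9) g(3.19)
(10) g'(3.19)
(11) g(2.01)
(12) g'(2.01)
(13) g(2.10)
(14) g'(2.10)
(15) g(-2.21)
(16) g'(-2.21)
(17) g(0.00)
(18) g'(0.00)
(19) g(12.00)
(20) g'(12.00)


(1) = -108.00
(2) = -0.18
(3) = -0.01
(4) = -0.54
(5) = 70.20
(6) = 109.28
(7) = -72.16
(8) = 42.70
(9) = 16.05
(10) = 87.95
(11) = -63.52
(12) = 48.30
(13) = -59.05
(14) = 51.03
(15) = -74.84
(16) = -25.13
(17) = -108.00
(18) = 0.00
(19) = 2916.00
(20) = 648.00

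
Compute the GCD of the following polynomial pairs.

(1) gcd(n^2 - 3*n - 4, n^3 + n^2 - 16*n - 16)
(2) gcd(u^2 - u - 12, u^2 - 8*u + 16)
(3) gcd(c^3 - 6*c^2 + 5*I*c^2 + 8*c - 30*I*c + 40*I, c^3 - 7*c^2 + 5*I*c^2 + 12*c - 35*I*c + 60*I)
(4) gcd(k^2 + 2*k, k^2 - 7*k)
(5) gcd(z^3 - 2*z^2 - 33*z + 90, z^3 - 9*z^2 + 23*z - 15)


(1) = gcd((n - 4)*(n + 1), (n - 4)*(n + 1)*(n + 4)) = n^2 - 3*n - 4
(2) = u - 4
(3) = c^2 + c*(-4 + 5*I) - 20*I
(4) = gcd(k*(k + 2), k*(k - 7)) = k
(5) = z^2 - 8*z + 15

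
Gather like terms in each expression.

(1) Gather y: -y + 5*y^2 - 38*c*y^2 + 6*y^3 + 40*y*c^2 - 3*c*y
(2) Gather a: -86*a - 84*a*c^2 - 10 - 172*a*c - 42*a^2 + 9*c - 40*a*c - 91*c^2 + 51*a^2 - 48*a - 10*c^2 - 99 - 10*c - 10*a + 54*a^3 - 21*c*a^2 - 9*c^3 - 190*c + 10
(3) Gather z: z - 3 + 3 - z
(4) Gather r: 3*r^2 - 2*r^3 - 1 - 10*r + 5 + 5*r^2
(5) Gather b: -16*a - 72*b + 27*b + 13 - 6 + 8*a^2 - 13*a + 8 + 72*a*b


(1) = 6*y^3 + y^2*(5 - 38*c) + y*(40*c^2 - 3*c - 1)
(2) = 54*a^3 + a^2*(9 - 21*c) + a*(-84*c^2 - 212*c - 144) - 9*c^3 - 101*c^2 - 191*c - 99
(3) = 0
(4) = -2*r^3 + 8*r^2 - 10*r + 4
(5) = 8*a^2 - 29*a + b*(72*a - 45) + 15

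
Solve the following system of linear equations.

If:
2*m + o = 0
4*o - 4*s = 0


Then:
m = -s/2
o = s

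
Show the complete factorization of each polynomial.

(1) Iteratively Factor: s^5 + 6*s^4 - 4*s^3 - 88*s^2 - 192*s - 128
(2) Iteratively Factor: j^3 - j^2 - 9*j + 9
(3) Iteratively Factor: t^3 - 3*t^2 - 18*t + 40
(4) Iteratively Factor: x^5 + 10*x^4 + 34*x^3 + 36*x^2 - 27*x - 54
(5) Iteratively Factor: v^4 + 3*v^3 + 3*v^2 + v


(1) = (s - 4)*(s^4 + 10*s^3 + 36*s^2 + 56*s + 32) = (s - 4)*(s + 4)*(s^3 + 6*s^2 + 12*s + 8) = (s - 4)*(s + 2)*(s + 4)*(s^2 + 4*s + 4) = (s - 4)*(s + 2)^2*(s + 4)*(s + 2)
(2) = (j - 3)*(j^2 + 2*j - 3) = (j - 3)*(j - 1)*(j + 3)
(3) = (t - 5)*(t^2 + 2*t - 8) = (t - 5)*(t + 4)*(t - 2)
(4) = (x + 2)*(x^4 + 8*x^3 + 18*x^2 - 27) = (x + 2)*(x + 3)*(x^3 + 5*x^2 + 3*x - 9) = (x - 1)*(x + 2)*(x + 3)*(x^2 + 6*x + 9) = (x - 1)*(x + 2)*(x + 3)^2*(x + 3)
(5) = (v)*(v^3 + 3*v^2 + 3*v + 1) = v*(v + 1)*(v^2 + 2*v + 1) = v*(v + 1)^2*(v + 1)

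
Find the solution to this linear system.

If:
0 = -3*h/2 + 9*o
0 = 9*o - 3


Then:
h = 2
o = 1/3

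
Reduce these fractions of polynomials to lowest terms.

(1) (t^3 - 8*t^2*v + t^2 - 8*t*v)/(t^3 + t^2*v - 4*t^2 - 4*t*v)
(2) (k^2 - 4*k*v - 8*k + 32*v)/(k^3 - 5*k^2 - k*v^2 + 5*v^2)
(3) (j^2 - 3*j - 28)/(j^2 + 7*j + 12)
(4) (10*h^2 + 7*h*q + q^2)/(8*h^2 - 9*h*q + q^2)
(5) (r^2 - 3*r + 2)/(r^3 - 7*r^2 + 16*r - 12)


(1) = (t^2 - 8*t*v + t - 8*v)/(t^2 + t*v - 4*t - 4*v)
(2) = (-k^2 + 4*k*v + 8*k - 32*v)/(-k^3 + 5*k^2 + k*v^2 - 5*v^2)
(3) = (j - 7)/(j + 3)
(4) = (10*h^2 + 7*h*q + q^2)/(8*h^2 - 9*h*q + q^2)
(5) = (r - 1)/(r^2 - 5*r + 6)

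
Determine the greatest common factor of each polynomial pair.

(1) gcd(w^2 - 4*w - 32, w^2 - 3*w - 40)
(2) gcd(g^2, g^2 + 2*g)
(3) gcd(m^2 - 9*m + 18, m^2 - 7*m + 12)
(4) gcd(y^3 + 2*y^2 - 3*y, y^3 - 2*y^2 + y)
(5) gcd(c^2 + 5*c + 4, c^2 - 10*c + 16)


(1) = gcd((w - 8)*(w + 4), (w - 8)*(w + 5)) = w - 8
(2) = g
(3) = m - 3
(4) = y^2 - y
(5) = gcd((c + 1)*(c + 4), (c - 8)*(c - 2)) = 1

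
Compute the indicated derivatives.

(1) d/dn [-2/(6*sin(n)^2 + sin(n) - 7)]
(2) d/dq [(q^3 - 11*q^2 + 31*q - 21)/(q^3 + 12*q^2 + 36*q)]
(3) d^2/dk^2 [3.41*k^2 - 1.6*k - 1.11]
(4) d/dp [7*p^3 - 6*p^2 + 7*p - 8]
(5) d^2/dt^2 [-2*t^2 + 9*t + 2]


(1) = 2*(12*sin(n) + 1)*cos(n)/(6*sin(n)^2 + sin(n) - 7)^2
(2) = (23*q^3 - 128*q^2 + 63*q + 126)/(q^2*(q^3 + 18*q^2 + 108*q + 216))
(3) = 6.82000000000000
(4) = 21*p^2 - 12*p + 7
(5) = -4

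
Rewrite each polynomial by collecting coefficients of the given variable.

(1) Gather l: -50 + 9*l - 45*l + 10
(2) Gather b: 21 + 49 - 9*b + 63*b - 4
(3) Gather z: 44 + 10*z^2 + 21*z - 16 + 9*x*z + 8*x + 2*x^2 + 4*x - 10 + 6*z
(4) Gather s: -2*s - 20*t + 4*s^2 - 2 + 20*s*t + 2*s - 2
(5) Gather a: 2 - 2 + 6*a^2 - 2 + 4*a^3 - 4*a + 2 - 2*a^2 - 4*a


(1) = -36*l - 40
(2) = 54*b + 66
(3) = 2*x^2 + 12*x + 10*z^2 + z*(9*x + 27) + 18
(4) = 4*s^2 + 20*s*t - 20*t - 4
(5) = 4*a^3 + 4*a^2 - 8*a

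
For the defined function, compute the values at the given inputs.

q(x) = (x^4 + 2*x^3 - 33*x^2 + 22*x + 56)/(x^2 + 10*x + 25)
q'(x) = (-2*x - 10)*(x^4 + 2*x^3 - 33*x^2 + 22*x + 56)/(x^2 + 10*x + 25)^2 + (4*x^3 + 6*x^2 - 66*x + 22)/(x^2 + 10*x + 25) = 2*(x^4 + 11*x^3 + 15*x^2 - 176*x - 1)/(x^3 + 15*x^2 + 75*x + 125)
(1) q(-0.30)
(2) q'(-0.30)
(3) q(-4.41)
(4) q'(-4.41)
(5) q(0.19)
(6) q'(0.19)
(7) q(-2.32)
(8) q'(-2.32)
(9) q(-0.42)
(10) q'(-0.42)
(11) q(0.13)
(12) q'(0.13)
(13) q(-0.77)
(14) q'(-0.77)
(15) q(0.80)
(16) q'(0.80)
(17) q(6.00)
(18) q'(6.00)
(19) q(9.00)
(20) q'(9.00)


(1) = 2.10
(2) = 1.02
(3) = -1367.74
(4) = 4885.43
(5) = 2.19
(6) = -0.48
(7) = -23.48
(8) = 39.45
(9) = 1.95
(10) = 1.56
(11) = 2.22
(12) = -0.35
(13) = 1.06
(14) = 3.67
(15) = 1.60
(16) = -1.29
(17) = 6.02
(18) = 4.74
(19) = 28.57
(20) = 10.36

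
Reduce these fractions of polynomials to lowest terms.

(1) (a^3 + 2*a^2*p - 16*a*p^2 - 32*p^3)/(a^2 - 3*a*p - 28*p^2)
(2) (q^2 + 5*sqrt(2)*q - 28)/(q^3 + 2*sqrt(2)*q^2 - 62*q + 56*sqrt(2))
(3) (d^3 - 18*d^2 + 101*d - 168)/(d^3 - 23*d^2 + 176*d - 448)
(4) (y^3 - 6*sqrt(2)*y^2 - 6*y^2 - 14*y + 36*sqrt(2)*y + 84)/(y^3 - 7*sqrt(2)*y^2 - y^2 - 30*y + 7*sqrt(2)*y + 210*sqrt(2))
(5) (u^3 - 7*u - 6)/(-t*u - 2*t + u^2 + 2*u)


(1) = (-a^2 + 2*a*p + 8*p^2)/(-a + 7*p)
(2) = (q - 2*sqrt(2))/(q^2 - 5*sqrt(2)*q + 8)
(3) = (d - 3)/(d - 8)
(4) = (y + sqrt(2))/(y + 5)
(5) = (-u^2 + 2*u + 3)/(t - u)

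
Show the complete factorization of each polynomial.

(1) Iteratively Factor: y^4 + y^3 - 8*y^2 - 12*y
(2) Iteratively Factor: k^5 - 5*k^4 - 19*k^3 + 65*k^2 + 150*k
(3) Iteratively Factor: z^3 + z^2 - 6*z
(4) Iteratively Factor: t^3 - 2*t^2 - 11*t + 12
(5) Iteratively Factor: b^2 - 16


(1) = (y + 2)*(y^3 - y^2 - 6*y) = (y + 2)^2*(y^2 - 3*y) = (y - 3)*(y + 2)^2*(y)
(2) = (k - 5)*(k^4 - 19*k^2 - 30*k) = (k - 5)*(k + 2)*(k^3 - 2*k^2 - 15*k) = (k - 5)*(k + 2)*(k + 3)*(k^2 - 5*k) = k*(k - 5)*(k + 2)*(k + 3)*(k - 5)
(3) = (z)*(z^2 + z - 6) = z*(z + 3)*(z - 2)
(4) = (t + 3)*(t^2 - 5*t + 4) = (t - 1)*(t + 3)*(t - 4)
(5) = (b - 4)*(b + 4)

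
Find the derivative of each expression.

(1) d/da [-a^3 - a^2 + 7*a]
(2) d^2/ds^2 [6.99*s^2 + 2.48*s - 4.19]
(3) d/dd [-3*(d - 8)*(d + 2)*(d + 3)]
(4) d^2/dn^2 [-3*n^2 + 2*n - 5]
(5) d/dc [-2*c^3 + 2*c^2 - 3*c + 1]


(1) = -3*a^2 - 2*a + 7
(2) = 13.9800000000000
(3) = -9*d^2 + 18*d + 102
(4) = -6
(5) = -6*c^2 + 4*c - 3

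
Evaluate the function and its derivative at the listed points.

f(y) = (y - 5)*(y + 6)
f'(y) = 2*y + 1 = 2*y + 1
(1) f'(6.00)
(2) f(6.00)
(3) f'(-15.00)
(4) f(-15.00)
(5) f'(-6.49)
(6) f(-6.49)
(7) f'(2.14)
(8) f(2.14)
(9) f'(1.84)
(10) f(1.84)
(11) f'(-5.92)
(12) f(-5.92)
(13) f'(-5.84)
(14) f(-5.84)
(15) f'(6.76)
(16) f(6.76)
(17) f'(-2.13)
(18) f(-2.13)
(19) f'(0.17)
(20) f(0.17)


(1) = 13.00
(2) = 12.00
(3) = -29.00
(4) = 180.00
(5) = -11.98
(6) = 5.63
(7) = 5.28
(8) = -23.28
(9) = 4.68
(10) = -24.77
(11) = -10.84
(12) = -0.87
(13) = -10.68
(14) = -1.73
(15) = 14.52
(16) = 22.46
(17) = -3.26
(18) = -27.59
(19) = 1.34
(20) = -29.80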